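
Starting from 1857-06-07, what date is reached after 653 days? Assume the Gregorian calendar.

March 22, 1859

+365 (one year) → Jun 7, 1858 (288 left).
Jun has 30 days: +24 → Jul 1, 1858 (264 left).
Jul has 31 days: +31 → Aug 1, 1858 (233 left).
Aug has 31 days: +31 → Sep 1, 1858 (202 left).
Sep has 30 days: +30 → Oct 1, 1858 (172 left).
Oct has 31 days: +31 → Nov 1, 1858 (141 left).
Nov has 30 days: +30 → Dec 1, 1858 (111 left).
Dec has 31 days: +31 → Jan 1, 1859 (80 left).
Jan has 31 days: +31 → Feb 1, 1859 (49 left).
Feb has 28 days: +28 → Mar 1, 1859 (21 left).
+21 → Mar 22, 1859.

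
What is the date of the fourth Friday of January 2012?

January 27, 2012

January 1, 2012 is a Sunday.
The first Friday is therefore January 6 (5 days later).
The fourth Friday is 6 + 3×7 = January 27.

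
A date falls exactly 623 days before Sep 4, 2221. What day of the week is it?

First find the weekday of Sep 4, 2221. Doomsday rule: the anchor day for the 2200s is Friday. For year 21: 21÷12 = 1 r 9, and 9÷4 = 2, so 1+9+2 = 12.
Friday + 12 ≡ Wednesday — that's 2221's doomsday.
In September the doomsday date is Sep 5.
Sep 4 is 1 day before Sep 5; 1 mod 7 = 1, so Wednesday − 1 = Tuesday.
623 mod 7 = 0, so 623 days before a Tuesday is Tuesday − 0 = Tuesday.

Tuesday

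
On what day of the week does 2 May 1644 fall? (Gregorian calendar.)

Monday

Doomsday rule: the anchor day for the 1600s is Tuesday. For year 44: 44÷12 = 3 r 8, and 8÷4 = 2, so 3+8+2 = 13.
Tuesday + 13 ≡ Monday — that's 1644's doomsday.
In May the doomsday date is May 9.
May 2 is 7 days before May 9; 7 mod 7 = 0, so Monday − 0 = Monday.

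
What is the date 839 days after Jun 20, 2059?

+366 (one year; includes Feb 29, 2060) → Jun 20, 2060 (473 left).
+365 (one year) → Jun 20, 2061 (108 left).
Jun has 30 days: +11 → Jul 1, 2061 (97 left).
Jul has 31 days: +31 → Aug 1, 2061 (66 left).
Aug has 31 days: +31 → Sep 1, 2061 (35 left).
Sep has 30 days: +30 → Oct 1, 2061 (5 left).
+5 → Oct 6, 2061.

October 6, 2061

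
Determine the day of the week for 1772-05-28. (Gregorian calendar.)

Doomsday rule: the anchor day for the 1700s is Sunday. For year 72: 72÷12 = 6 r 0, and 0÷4 = 0, so 6+0+0 = 6.
Sunday + 6 ≡ Saturday — that's 1772's doomsday.
In May the doomsday date is May 9.
May 28 is 19 days after May 9; 19 mod 7 = 5, so Saturday + 5 = Thursday.

Thursday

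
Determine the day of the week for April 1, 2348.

Doomsday rule: the anchor day for the 2300s is Wednesday. For year 48: 48÷12 = 4 r 0, and 0÷4 = 0, so 4+0+0 = 4.
Wednesday + 4 ≡ Sunday — that's 2348's doomsday.
In April the doomsday date is Apr 4.
Apr 1 is 3 days before Apr 4; 3 mod 7 = 3, so Sunday − 3 = Thursday.

Thursday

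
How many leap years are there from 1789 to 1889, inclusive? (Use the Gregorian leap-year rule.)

Multiples of 4 in [1789,1889]: 25.
Of those, multiples of 100: 1 (not leap unless ÷400).
Multiples of 400: 0.
Leap years = 25 − 1 + 0 = 24.

24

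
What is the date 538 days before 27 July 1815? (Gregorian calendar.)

−365 (one year) → Jul 27, 1814 (173 left).
−27 → Jun 30, 1814 (end of Jun, 30 days; 146 left).
−30 → May 31, 1814 (end of May, 31 days; 116 left).
−31 → Apr 30, 1814 (end of Apr, 30 days; 85 left).
−30 → Mar 31, 1814 (end of Mar, 31 days; 55 left).
−31 → Feb 28, 1814 (end of Feb, 28 days; 24 left).
−24 → Feb 4, 1814.

February 4, 1814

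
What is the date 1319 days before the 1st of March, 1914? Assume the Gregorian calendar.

July 21, 1910

−365 (one year) → Mar 1, 1913 (954 left).
−365 (one year) → Mar 1, 1912 (589 left).
−366 (one year; includes Feb 29, 1912) → Mar 1, 1911 (223 left).
−1 → Feb 28, 1911 (end of Feb, 28 days; 222 left).
−28 → Jan 31, 1911 (end of Jan, 31 days; 194 left).
−31 → Dec 31, 1910 (end of Dec, 31 days; 163 left).
−31 → Nov 30, 1910 (end of Nov, 30 days; 132 left).
−30 → Oct 31, 1910 (end of Oct, 31 days; 102 left).
−31 → Sep 30, 1910 (end of Sep, 30 days; 71 left).
−30 → Aug 31, 1910 (end of Aug, 31 days; 41 left).
−31 → Jul 31, 1910 (end of Jul, 31 days; 10 left).
−10 → Jul 21, 1910.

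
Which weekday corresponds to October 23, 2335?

Doomsday rule: the anchor day for the 2300s is Wednesday. For year 35: 35÷12 = 2 r 11, and 11÷4 = 2, so 2+11+2 = 15.
Wednesday + 15 ≡ Thursday — that's 2335's doomsday.
In October the doomsday date is Oct 10.
Oct 23 is 13 days after Oct 10; 13 mod 7 = 6, so Thursday + 6 = Wednesday.

Wednesday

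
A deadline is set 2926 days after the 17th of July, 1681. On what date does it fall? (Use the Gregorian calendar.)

July 21, 1689

+365 (one year) → Jul 17, 1682 (2561 left).
+365 (one year) → Jul 17, 1683 (2196 left).
+366 (one year; includes Feb 29, 1684) → Jul 17, 1684 (1830 left).
+365 (one year) → Jul 17, 1685 (1465 left).
+365 (one year) → Jul 17, 1686 (1100 left).
+365 (one year) → Jul 17, 1687 (735 left).
+366 (one year; includes Feb 29, 1688) → Jul 17, 1688 (369 left).
Jul has 31 days: +15 → Aug 1, 1688 (354 left).
Aug has 31 days: +31 → Sep 1, 1688 (323 left).
Sep has 30 days: +30 → Oct 1, 1688 (293 left).
Oct has 31 days: +31 → Nov 1, 1688 (262 left).
Nov has 30 days: +30 → Dec 1, 1688 (232 left).
Dec has 31 days: +31 → Jan 1, 1689 (201 left).
Jan has 31 days: +31 → Feb 1, 1689 (170 left).
Feb has 28 days: +28 → Mar 1, 1689 (142 left).
Mar has 31 days: +31 → Apr 1, 1689 (111 left).
Apr has 30 days: +30 → May 1, 1689 (81 left).
May has 31 days: +31 → Jun 1, 1689 (50 left).
Jun has 30 days: +30 → Jul 1, 1689 (20 left).
+20 → Jul 21, 1689.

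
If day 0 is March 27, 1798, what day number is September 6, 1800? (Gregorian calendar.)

893

Mar 27, 1798 → Mar 27, 1799: 365 days.
Mar 27, 1799 → Mar 27, 1800: 365 days.
Mar 27, 1800 → Apr 27, 1800: 31 days (March has 31).
Apr 27, 1800 → May 27, 1800: 30 days (April has 30).
May 27, 1800 → Jun 27, 1800: 31 days (May has 31).
Jun 27, 1800 → Jul 27, 1800: 30 days (June has 30).
Jul 27, 1800 → Aug 27, 1800: 31 days (July has 31).
Aug 27, 1800 → Sep 6, 1800: 10 days.
Total: 893 days.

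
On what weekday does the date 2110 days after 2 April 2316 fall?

Wednesday

First find the weekday of Apr 2, 2316. Doomsday rule: the anchor day for the 2300s is Wednesday. For year 16: 16÷12 = 1 r 4, and 4÷4 = 1, so 1+4+1 = 6.
Wednesday + 6 ≡ Tuesday — that's 2316's doomsday.
In April the doomsday date is Apr 4.
Apr 2 is 2 days before Apr 4; 2 mod 7 = 2, so Tuesday − 2 = Sunday.
2110 mod 7 = 3, so 2110 days after a Sunday is Sunday + 3 = Wednesday.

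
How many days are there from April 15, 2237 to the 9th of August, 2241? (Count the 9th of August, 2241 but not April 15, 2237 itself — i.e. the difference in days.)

1577

Apr 15, 2237 → Apr 15, 2238: 365 days.
Apr 15, 2238 → Apr 15, 2239: 365 days.
Apr 15, 2239 → Apr 15, 2240: 366 days (Feb 29, 2240 is in that span).
Apr 15, 2240 → Apr 15, 2241: 365 days.
Apr 15, 2241 → May 15, 2241: 30 days (April has 30).
May 15, 2241 → Jun 15, 2241: 31 days (May has 31).
Jun 15, 2241 → Jul 15, 2241: 30 days (June has 30).
Jul 15, 2241 → Aug 9, 2241: 25 days.
Total: 1577 days.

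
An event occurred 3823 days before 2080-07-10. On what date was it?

January 21, 2070

−366 (one year; includes Feb 29, 2080) → Jul 10, 2079 (3457 left).
−365 (one year) → Jul 10, 2078 (3092 left).
−365 (one year) → Jul 10, 2077 (2727 left).
−365 (one year) → Jul 10, 2076 (2362 left).
−366 (one year; includes Feb 29, 2076) → Jul 10, 2075 (1996 left).
−365 (one year) → Jul 10, 2074 (1631 left).
−365 (one year) → Jul 10, 2073 (1266 left).
−365 (one year) → Jul 10, 2072 (901 left).
−366 (one year; includes Feb 29, 2072) → Jul 10, 2071 (535 left).
−365 (one year) → Jul 10, 2070 (170 left).
−10 → Jun 30, 2070 (end of Jun, 30 days; 160 left).
−30 → May 31, 2070 (end of May, 31 days; 130 left).
−31 → Apr 30, 2070 (end of Apr, 30 days; 99 left).
−30 → Mar 31, 2070 (end of Mar, 31 days; 69 left).
−31 → Feb 28, 2070 (end of Feb, 28 days; 38 left).
−28 → Jan 31, 2070 (end of Jan, 31 days; 10 left).
−10 → Jan 21, 2070.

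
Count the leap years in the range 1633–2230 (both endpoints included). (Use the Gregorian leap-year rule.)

144

Multiples of 4 in [1633,2230]: 149.
Of those, multiples of 100: 6 (not leap unless ÷400).
Multiples of 400: 1.
Leap years = 149 − 6 + 1 = 144.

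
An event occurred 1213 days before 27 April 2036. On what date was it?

December 31, 2032

−366 (one year; includes Feb 29, 2036) → Apr 27, 2035 (847 left).
−365 (one year) → Apr 27, 2034 (482 left).
−365 (one year) → Apr 27, 2033 (117 left).
−27 → Mar 31, 2033 (end of Mar, 31 days; 90 left).
−31 → Feb 28, 2033 (end of Feb, 28 days; 59 left).
−28 → Jan 31, 2033 (end of Jan, 31 days; 31 left).
−31 → Dec 31, 2032 (end of Dec, 31 days; 0 left).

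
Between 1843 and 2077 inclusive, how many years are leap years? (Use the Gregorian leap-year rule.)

58

Multiples of 4 in [1843,2077]: 59.
Of those, multiples of 100: 2 (not leap unless ÷400).
Multiples of 400: 1.
Leap years = 59 − 2 + 1 = 58.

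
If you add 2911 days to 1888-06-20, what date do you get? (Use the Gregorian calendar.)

June 9, 1896

+365 (one year) → Jun 20, 1889 (2546 left).
+365 (one year) → Jun 20, 1890 (2181 left).
+365 (one year) → Jun 20, 1891 (1816 left).
+366 (one year; includes Feb 29, 1892) → Jun 20, 1892 (1450 left).
+365 (one year) → Jun 20, 1893 (1085 left).
+365 (one year) → Jun 20, 1894 (720 left).
+365 (one year) → Jun 20, 1895 (355 left).
Jun has 30 days: +11 → Jul 1, 1895 (344 left).
Jul has 31 days: +31 → Aug 1, 1895 (313 left).
Aug has 31 days: +31 → Sep 1, 1895 (282 left).
Sep has 30 days: +30 → Oct 1, 1895 (252 left).
Oct has 31 days: +31 → Nov 1, 1895 (221 left).
Nov has 30 days: +30 → Dec 1, 1895 (191 left).
Dec has 31 days: +31 → Jan 1, 1896 (160 left).
Jan has 31 days: +31 → Feb 1, 1896 (129 left).
Feb has 29 days: +29 → Mar 1, 1896 (100 left).
Mar has 31 days: +31 → Apr 1, 1896 (69 left).
Apr has 30 days: +30 → May 1, 1896 (39 left).
May has 31 days: +31 → Jun 1, 1896 (8 left).
+8 → Jun 9, 1896.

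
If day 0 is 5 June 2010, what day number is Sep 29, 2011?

Jun 5, 2010 → Jun 5, 2011: 365 days.
Jun 5, 2011 → Jul 5, 2011: 30 days (June has 30).
Jul 5, 2011 → Aug 5, 2011: 31 days (July has 31).
Aug 5, 2011 → Sep 5, 2011: 31 days (August has 31).
Sep 5, 2011 → Sep 29, 2011: 24 days.
Total: 481 days.

481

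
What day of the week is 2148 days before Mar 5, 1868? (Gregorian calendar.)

First find the weekday of Mar 5, 1868. Doomsday rule: the anchor day for the 1800s is Friday. For year 68: 68÷12 = 5 r 8, and 8÷4 = 2, so 5+8+2 = 15.
Friday + 15 ≡ Saturday — that's 1868's doomsday.
In March the doomsday date is Mar 14.
Mar 5 is 9 days before Mar 14; 9 mod 7 = 2, so Saturday − 2 = Thursday.
2148 mod 7 = 6, so 2148 days before a Thursday is Thursday − 6 = Friday.

Friday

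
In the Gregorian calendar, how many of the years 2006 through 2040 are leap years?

9

Multiples of 4 in [2006,2040]: 9.
Of those, multiples of 100: 0 (not leap unless ÷400).
Multiples of 400: 0.
Leap years = 9 − 0 + 0 = 9.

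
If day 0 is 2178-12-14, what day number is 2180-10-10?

Dec 14, 2178 → Dec 14, 2179: 365 days.
Dec 14, 2179 → Jan 14, 2180: 31 days (December has 31).
Jan 14, 2180 → Feb 14, 2180: 31 days (January has 31).
Feb 14, 2180 → Mar 14, 2180: 29 days (February has 29).
Mar 14, 2180 → Apr 14, 2180: 31 days (March has 31).
Apr 14, 2180 → May 14, 2180: 30 days (April has 30).
May 14, 2180 → Jun 14, 2180: 31 days (May has 31).
Jun 14, 2180 → Jul 14, 2180: 30 days (June has 30).
Jul 14, 2180 → Aug 14, 2180: 31 days (July has 31).
Aug 14, 2180 → Sep 14, 2180: 31 days (August has 31).
Sep 14, 2180 → Oct 10, 2180: 26 days.
Total: 666 days.

666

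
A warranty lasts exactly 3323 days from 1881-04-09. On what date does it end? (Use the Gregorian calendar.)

+365 (one year) → Apr 9, 1882 (2958 left).
+365 (one year) → Apr 9, 1883 (2593 left).
+366 (one year; includes Feb 29, 1884) → Apr 9, 1884 (2227 left).
+365 (one year) → Apr 9, 1885 (1862 left).
+365 (one year) → Apr 9, 1886 (1497 left).
+365 (one year) → Apr 9, 1887 (1132 left).
+366 (one year; includes Feb 29, 1888) → Apr 9, 1888 (766 left).
+365 (one year) → Apr 9, 1889 (401 left).
+365 (one year) → Apr 9, 1890 (36 left).
Apr has 30 days: +22 → May 1, 1890 (14 left).
+14 → May 15, 1890.

May 15, 1890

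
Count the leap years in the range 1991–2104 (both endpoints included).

Multiples of 4 in [1991,2104]: 29.
Of those, multiples of 100: 2 (not leap unless ÷400).
Multiples of 400: 1.
Leap years = 29 − 2 + 1 = 28.

28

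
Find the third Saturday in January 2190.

January 1, 2190 is a Friday.
The first Saturday is therefore January 2 (1 days later).
The third Saturday is 2 + 2×7 = January 16.

January 16, 2190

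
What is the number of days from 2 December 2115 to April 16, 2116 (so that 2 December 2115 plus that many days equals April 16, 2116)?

136

Dec 2, 2115 → Jan 2, 2116: 31 days (December has 31).
Jan 2, 2116 → Feb 2, 2116: 31 days (January has 31).
Feb 2, 2116 → Mar 2, 2116: 29 days (February has 29).
Mar 2, 2116 → Apr 2, 2116: 31 days (March has 31).
Apr 2, 2116 → Apr 16, 2116: 14 days.
Total: 136 days.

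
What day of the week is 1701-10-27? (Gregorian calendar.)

Thursday

Doomsday rule: the anchor day for the 1700s is Sunday. For year 01: 1÷12 = 0 r 1, and 1÷4 = 0, so 0+1+0 = 1.
Sunday + 1 ≡ Monday — that's 1701's doomsday.
In October the doomsday date is Oct 10.
Oct 27 is 17 days after Oct 10; 17 mod 7 = 3, so Monday + 3 = Thursday.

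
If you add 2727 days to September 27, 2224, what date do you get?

+365 (one year) → Sep 27, 2225 (2362 left).
+365 (one year) → Sep 27, 2226 (1997 left).
+365 (one year) → Sep 27, 2227 (1632 left).
+366 (one year; includes Feb 29, 2228) → Sep 27, 2228 (1266 left).
+365 (one year) → Sep 27, 2229 (901 left).
+365 (one year) → Sep 27, 2230 (536 left).
+365 (one year) → Sep 27, 2231 (171 left).
Sep has 30 days: +4 → Oct 1, 2231 (167 left).
Oct has 31 days: +31 → Nov 1, 2231 (136 left).
Nov has 30 days: +30 → Dec 1, 2231 (106 left).
Dec has 31 days: +31 → Jan 1, 2232 (75 left).
Jan has 31 days: +31 → Feb 1, 2232 (44 left).
Feb has 29 days: +29 → Mar 1, 2232 (15 left).
+15 → Mar 16, 2232.

March 16, 2232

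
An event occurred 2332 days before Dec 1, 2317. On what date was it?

July 14, 2311

−365 (one year) → Dec 1, 2316 (1967 left).
−366 (one year; includes Feb 29, 2316) → Dec 1, 2315 (1601 left).
−365 (one year) → Dec 1, 2314 (1236 left).
−365 (one year) → Dec 1, 2313 (871 left).
−365 (one year) → Dec 1, 2312 (506 left).
−366 (one year; includes Feb 29, 2312) → Dec 1, 2311 (140 left).
−1 → Nov 30, 2311 (end of Nov, 30 days; 139 left).
−30 → Oct 31, 2311 (end of Oct, 31 days; 109 left).
−31 → Sep 30, 2311 (end of Sep, 30 days; 78 left).
−30 → Aug 31, 2311 (end of Aug, 31 days; 48 left).
−31 → Jul 31, 2311 (end of Jul, 31 days; 17 left).
−17 → Jul 14, 2311.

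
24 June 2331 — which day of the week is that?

Doomsday rule: the anchor day for the 2300s is Wednesday. For year 31: 31÷12 = 2 r 7, and 7÷4 = 1, so 2+7+1 = 10.
Wednesday + 10 ≡ Saturday — that's 2331's doomsday.
In June the doomsday date is Jun 6.
Jun 24 is 18 days after Jun 6; 18 mod 7 = 4, so Saturday + 4 = Wednesday.

Wednesday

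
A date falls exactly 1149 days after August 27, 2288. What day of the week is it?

Tuesday

First find the weekday of Aug 27, 2288. Doomsday rule: the anchor day for the 2200s is Friday. For year 88: 88÷12 = 7 r 4, and 4÷4 = 1, so 7+4+1 = 12.
Friday + 12 ≡ Wednesday — that's 2288's doomsday.
In August the doomsday date is Aug 8.
Aug 27 is 19 days after Aug 8; 19 mod 7 = 5, so Wednesday + 5 = Monday.
1149 mod 7 = 1, so 1149 days after a Monday is Monday + 1 = Tuesday.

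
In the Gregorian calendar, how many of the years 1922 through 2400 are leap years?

Multiples of 4 in [1922,2400]: 120.
Of those, multiples of 100: 5 (not leap unless ÷400).
Multiples of 400: 2.
Leap years = 120 − 5 + 2 = 117.

117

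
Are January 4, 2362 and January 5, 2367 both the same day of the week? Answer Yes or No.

Yes

From Jan 4, 2362 to Jan 5, 2367 is 1827 days.
1827 mod 7 = 0, so they are the same weekday.
(Jan 4, 2362 is a Thursday; Jan 5, 2367 is a Thursday.)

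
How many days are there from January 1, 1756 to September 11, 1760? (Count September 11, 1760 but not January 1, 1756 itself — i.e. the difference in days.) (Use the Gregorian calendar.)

1715

Jan 1, 1756 → Jan 1, 1757: 366 days (Feb 29, 1756 is in that span).
Jan 1, 1757 → Jan 1, 1758: 365 days.
Jan 1, 1758 → Jan 1, 1759: 365 days.
Jan 1, 1759 → Jan 1, 1760: 365 days.
Jan 1, 1760 → Feb 1, 1760: 31 days (January has 31).
Feb 1, 1760 → Mar 1, 1760: 29 days (February has 29).
Mar 1, 1760 → Apr 1, 1760: 31 days (March has 31).
Apr 1, 1760 → May 1, 1760: 30 days (April has 30).
May 1, 1760 → Jun 1, 1760: 31 days (May has 31).
Jun 1, 1760 → Jul 1, 1760: 30 days (June has 30).
Jul 1, 1760 → Aug 1, 1760: 31 days (July has 31).
Aug 1, 1760 → Sep 1, 1760: 31 days (August has 31).
Sep 1, 1760 → Sep 11, 1760: 10 days.
Total: 1715 days.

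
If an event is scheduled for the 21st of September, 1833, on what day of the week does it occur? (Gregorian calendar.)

Doomsday rule: the anchor day for the 1800s is Friday. For year 33: 33÷12 = 2 r 9, and 9÷4 = 2, so 2+9+2 = 13.
Friday + 13 ≡ Thursday — that's 1833's doomsday.
In September the doomsday date is Sep 5.
Sep 21 is 16 days after Sep 5; 16 mod 7 = 2, so Thursday + 2 = Saturday.

Saturday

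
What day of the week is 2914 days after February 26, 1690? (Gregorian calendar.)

First find the weekday of Feb 26, 1690. Doomsday rule: the anchor day for the 1600s is Tuesday. For year 90: 90÷12 = 7 r 6, and 6÷4 = 1, so 7+6+1 = 14.
Tuesday + 14 ≡ Tuesday — that's 1690's doomsday.
In February the doomsday date is Feb 28 (1690 is not a leap year).
Feb 26 is 2 days before Feb 28; 2 mod 7 = 2, so Tuesday − 2 = Sunday.
2914 mod 7 = 2, so 2914 days after a Sunday is Sunday + 2 = Tuesday.

Tuesday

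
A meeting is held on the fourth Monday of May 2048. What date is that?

May 25, 2048

May 1, 2048 is a Friday.
The first Monday is therefore May 4 (3 days later).
The fourth Monday is 4 + 3×7 = May 25.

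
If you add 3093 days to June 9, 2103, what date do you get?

November 27, 2111

+366 (one year; includes Feb 29, 2104) → Jun 9, 2104 (2727 left).
+365 (one year) → Jun 9, 2105 (2362 left).
+365 (one year) → Jun 9, 2106 (1997 left).
+365 (one year) → Jun 9, 2107 (1632 left).
+366 (one year; includes Feb 29, 2108) → Jun 9, 2108 (1266 left).
+365 (one year) → Jun 9, 2109 (901 left).
+365 (one year) → Jun 9, 2110 (536 left).
+365 (one year) → Jun 9, 2111 (171 left).
Jun has 30 days: +22 → Jul 1, 2111 (149 left).
Jul has 31 days: +31 → Aug 1, 2111 (118 left).
Aug has 31 days: +31 → Sep 1, 2111 (87 left).
Sep has 30 days: +30 → Oct 1, 2111 (57 left).
Oct has 31 days: +31 → Nov 1, 2111 (26 left).
+26 → Nov 27, 2111.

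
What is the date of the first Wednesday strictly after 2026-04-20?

Apr 20, 2026 is a Monday.
From Monday to the next Wednesday is 2 days.
Apr 20, 2026 + 2 = Apr 22, 2026.

April 22, 2026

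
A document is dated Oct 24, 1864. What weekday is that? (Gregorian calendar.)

Doomsday rule: the anchor day for the 1800s is Friday. For year 64: 64÷12 = 5 r 4, and 4÷4 = 1, so 5+4+1 = 10.
Friday + 10 ≡ Monday — that's 1864's doomsday.
In October the doomsday date is Oct 10.
Oct 24 is 14 days after Oct 10; 14 mod 7 = 0, so Monday + 0 = Monday.

Monday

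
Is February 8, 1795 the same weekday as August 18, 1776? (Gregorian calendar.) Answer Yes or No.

From Aug 18, 1776 to Feb 8, 1795 is 6748 days.
6748 mod 7 = 0, so they are the same weekday.
(Aug 18, 1776 is a Sunday; Feb 8, 1795 is a Sunday.)

Yes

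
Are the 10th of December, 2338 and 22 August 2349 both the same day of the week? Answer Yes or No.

No

From Dec 10, 2338 to Aug 22, 2349 is 3908 days.
3908 mod 7 = 2, so they are different weekdays.
(Dec 10, 2338 is a Saturday; Aug 22, 2349 is a Monday.)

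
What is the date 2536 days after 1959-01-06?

December 16, 1965

+365 (one year) → Jan 6, 1960 (2171 left).
+366 (one year; includes Feb 29, 1960) → Jan 6, 1961 (1805 left).
+365 (one year) → Jan 6, 1962 (1440 left).
+365 (one year) → Jan 6, 1963 (1075 left).
+365 (one year) → Jan 6, 1964 (710 left).
+366 (one year; includes Feb 29, 1964) → Jan 6, 1965 (344 left).
Jan has 31 days: +26 → Feb 1, 1965 (318 left).
Feb has 28 days: +28 → Mar 1, 1965 (290 left).
Mar has 31 days: +31 → Apr 1, 1965 (259 left).
Apr has 30 days: +30 → May 1, 1965 (229 left).
May has 31 days: +31 → Jun 1, 1965 (198 left).
Jun has 30 days: +30 → Jul 1, 1965 (168 left).
Jul has 31 days: +31 → Aug 1, 1965 (137 left).
Aug has 31 days: +31 → Sep 1, 1965 (106 left).
Sep has 30 days: +30 → Oct 1, 1965 (76 left).
Oct has 31 days: +31 → Nov 1, 1965 (45 left).
Nov has 30 days: +30 → Dec 1, 1965 (15 left).
+15 → Dec 16, 1965.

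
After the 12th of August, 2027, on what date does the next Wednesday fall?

Aug 12, 2027 is a Thursday.
From Thursday to the next Wednesday is 6 days.
Aug 12, 2027 + 6 = Aug 18, 2027.

August 18, 2027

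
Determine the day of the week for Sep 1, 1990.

January 1, 1990 is a Monday.
Jan 1, 1990 → Feb 1, 1990: 31 days (January has 31).
Feb 1, 1990 → Mar 1, 1990: 28 days (February has 28).
Mar 1, 1990 → Apr 1, 1990: 31 days (March has 31).
Apr 1, 1990 → May 1, 1990: 30 days (April has 30).
May 1, 1990 → Jun 1, 1990: 31 days (May has 31).
Jun 1, 1990 → Jul 1, 1990: 30 days (June has 30).
Jul 1, 1990 → Aug 1, 1990: 31 days (July has 31).
Aug 1, 1990 → Sep 1, 1990: 31 days.
Total: 243 days.
243 mod 7 = 5, so Monday + 5 = Saturday.

Saturday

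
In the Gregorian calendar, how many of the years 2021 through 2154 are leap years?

Multiples of 4 in [2021,2154]: 33.
Of those, multiples of 100: 1 (not leap unless ÷400).
Multiples of 400: 0.
Leap years = 33 − 1 + 0 = 32.

32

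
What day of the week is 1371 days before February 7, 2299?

Feb 7, 2299 is a Tuesday.
1371 mod 7 = 6, so 1371 days before a Tuesday is Tuesday − 6 = Wednesday.

Wednesday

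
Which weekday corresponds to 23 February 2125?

Friday

Doomsday rule: the anchor day for the 2100s is Sunday. For year 25: 25÷12 = 2 r 1, and 1÷4 = 0, so 2+1+0 = 3.
Sunday + 3 ≡ Wednesday — that's 2125's doomsday.
In February the doomsday date is Feb 28 (2125 is not a leap year).
Feb 23 is 5 days before Feb 28; 5 mod 7 = 5, so Wednesday − 5 = Friday.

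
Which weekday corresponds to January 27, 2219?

Doomsday rule: the anchor day for the 2200s is Friday. For year 19: 19÷12 = 1 r 7, and 7÷4 = 1, so 1+7+1 = 9.
Friday + 9 ≡ Sunday — that's 2219's doomsday.
In January the doomsday date is Jan 3 (2219 is not a leap year).
Jan 27 is 24 days after Jan 3; 24 mod 7 = 3, so Sunday + 3 = Wednesday.

Wednesday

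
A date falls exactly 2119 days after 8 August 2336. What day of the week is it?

Aug 8, 2336 is a Saturday.
2119 mod 7 = 5, so 2119 days after a Saturday is Saturday + 5 = Thursday.

Thursday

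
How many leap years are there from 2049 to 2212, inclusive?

39

Multiples of 4 in [2049,2212]: 41.
Of those, multiples of 100: 2 (not leap unless ÷400).
Multiples of 400: 0.
Leap years = 41 − 2 + 0 = 39.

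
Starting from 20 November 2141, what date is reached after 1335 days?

+365 (one year) → Nov 20, 2142 (970 left).
+365 (one year) → Nov 20, 2143 (605 left).
+366 (one year; includes Feb 29, 2144) → Nov 20, 2144 (239 left).
Nov has 30 days: +11 → Dec 1, 2144 (228 left).
Dec has 31 days: +31 → Jan 1, 2145 (197 left).
Jan has 31 days: +31 → Feb 1, 2145 (166 left).
Feb has 28 days: +28 → Mar 1, 2145 (138 left).
Mar has 31 days: +31 → Apr 1, 2145 (107 left).
Apr has 30 days: +30 → May 1, 2145 (77 left).
May has 31 days: +31 → Jun 1, 2145 (46 left).
Jun has 30 days: +30 → Jul 1, 2145 (16 left).
+16 → Jul 17, 2145.

July 17, 2145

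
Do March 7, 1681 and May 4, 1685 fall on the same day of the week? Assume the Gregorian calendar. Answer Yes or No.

From Mar 7, 1681 to May 4, 1685 is 1519 days.
1519 mod 7 = 0, so they are the same weekday.
(Mar 7, 1681 is a Friday; May 4, 1685 is a Friday.)

Yes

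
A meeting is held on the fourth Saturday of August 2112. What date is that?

August 1, 2112 is a Monday.
The first Saturday is therefore August 6 (5 days later).
The fourth Saturday is 6 + 3×7 = August 27.

August 27, 2112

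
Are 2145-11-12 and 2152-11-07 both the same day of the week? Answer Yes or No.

From Nov 12, 2145 to Nov 7, 2152 is 2552 days.
2552 mod 7 = 4, so they are different weekdays.
(Nov 12, 2145 is a Friday; Nov 7, 2152 is a Tuesday.)

No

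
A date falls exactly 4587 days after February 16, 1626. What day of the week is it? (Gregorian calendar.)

Wednesday

First find the weekday of Feb 16, 1626. Doomsday rule: the anchor day for the 1600s is Tuesday. For year 26: 26÷12 = 2 r 2, and 2÷4 = 0, so 2+2+0 = 4.
Tuesday + 4 ≡ Saturday — that's 1626's doomsday.
In February the doomsday date is Feb 28 (1626 is not a leap year).
Feb 16 is 12 days before Feb 28; 12 mod 7 = 5, so Saturday − 5 = Monday.
4587 mod 7 = 2, so 4587 days after a Monday is Monday + 2 = Wednesday.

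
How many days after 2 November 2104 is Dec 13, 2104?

Nov 2, 2104 → Dec 2, 2104: 30 days (November has 30).
Dec 2, 2104 → Dec 13, 2104: 11 days.
Total: 41 days.

41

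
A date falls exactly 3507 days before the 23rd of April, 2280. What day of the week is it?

Friday

First find the weekday of Apr 23, 2280. Doomsday rule: the anchor day for the 2200s is Friday. For year 80: 80÷12 = 6 r 8, and 8÷4 = 2, so 6+8+2 = 16.
Friday + 16 ≡ Sunday — that's 2280's doomsday.
In April the doomsday date is Apr 4.
Apr 23 is 19 days after Apr 4; 19 mod 7 = 5, so Sunday + 5 = Friday.
3507 mod 7 = 0, so 3507 days before a Friday is Friday − 0 = Friday.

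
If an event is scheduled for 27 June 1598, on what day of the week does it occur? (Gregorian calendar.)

Saturday

Doomsday rule: the anchor day for the 1500s is Wednesday. For year 98: 98÷12 = 8 r 2, and 2÷4 = 0, so 8+2+0 = 10.
Wednesday + 10 ≡ Saturday — that's 1598's doomsday.
In June the doomsday date is Jun 6.
Jun 27 is 21 days after Jun 6; 21 mod 7 = 0, so Saturday + 0 = Saturday.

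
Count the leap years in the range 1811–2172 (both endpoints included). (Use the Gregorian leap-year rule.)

89

Multiples of 4 in [1811,2172]: 91.
Of those, multiples of 100: 3 (not leap unless ÷400).
Multiples of 400: 1.
Leap years = 91 − 3 + 1 = 89.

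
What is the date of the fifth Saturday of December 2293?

December 30, 2293

December 1, 2293 is a Friday.
The first Saturday is therefore December 2 (1 days later).
The fifth Saturday is 2 + 4×7 = December 30.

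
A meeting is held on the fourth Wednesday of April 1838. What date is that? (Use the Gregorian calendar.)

April 1, 1838 is a Sunday.
The first Wednesday is therefore April 4 (3 days later).
The fourth Wednesday is 4 + 3×7 = April 25.

April 25, 1838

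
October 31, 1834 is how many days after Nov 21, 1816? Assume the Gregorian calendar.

6553

Nov 21, 1816 → Nov 21, 1817: 365 days.
Nov 21, 1817 → Nov 21, 1818: 365 days.
Nov 21, 1818 → Nov 21, 1819: 365 days.
Nov 21, 1819 → Nov 21, 1820: 366 days (Feb 29, 1820 is in that span).
Nov 21, 1820 → Nov 21, 1821: 365 days.
Nov 21, 1821 → Nov 21, 1822: 365 days.
Nov 21, 1822 → Nov 21, 1823: 365 days.
Nov 21, 1823 → Nov 21, 1824: 366 days (Feb 29, 1824 is in that span).
Nov 21, 1824 → Nov 21, 1825: 365 days.
Nov 21, 1825 → Nov 21, 1826: 365 days.
Nov 21, 1826 → Nov 21, 1827: 365 days.
Nov 21, 1827 → Nov 21, 1828: 366 days (Feb 29, 1828 is in that span).
Nov 21, 1828 → Nov 21, 1829: 365 days.
Nov 21, 1829 → Nov 21, 1830: 365 days.
Nov 21, 1830 → Nov 21, 1831: 365 days.
Nov 21, 1831 → Nov 21, 1832: 366 days (Feb 29, 1832 is in that span).
Nov 21, 1832 → Nov 21, 1833: 365 days.
Nov 21, 1833 → Dec 21, 1833: 30 days (November has 30).
Dec 21, 1833 → Jan 21, 1834: 31 days (December has 31).
Jan 21, 1834 → Feb 21, 1834: 31 days (January has 31).
Feb 21, 1834 → Mar 21, 1834: 28 days (February has 28).
Mar 21, 1834 → Apr 21, 1834: 31 days (March has 31).
Apr 21, 1834 → May 21, 1834: 30 days (April has 30).
May 21, 1834 → Jun 21, 1834: 31 days (May has 31).
Jun 21, 1834 → Jul 21, 1834: 30 days (June has 30).
Jul 21, 1834 → Aug 21, 1834: 31 days (July has 31).
Aug 21, 1834 → Sep 21, 1834: 31 days (August has 31).
Sep 21, 1834 → Oct 21, 1834: 30 days (September has 30).
Oct 21, 1834 → Oct 31, 1834: 10 days.
Total: 6553 days.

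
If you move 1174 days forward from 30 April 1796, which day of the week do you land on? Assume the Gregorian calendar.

Apr 30, 1796 is a Saturday.
1174 mod 7 = 5, so 1174 days after a Saturday is Saturday + 5 = Thursday.

Thursday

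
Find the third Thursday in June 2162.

June 1, 2162 is a Tuesday.
The first Thursday is therefore June 3 (2 days later).
The third Thursday is 3 + 2×7 = June 17.

June 17, 2162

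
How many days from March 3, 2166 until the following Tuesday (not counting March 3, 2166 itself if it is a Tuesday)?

1

Mar 3, 2166 is a Monday.
From Monday to the next Tuesday is 1 day.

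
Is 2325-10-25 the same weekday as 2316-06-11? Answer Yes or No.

From Jun 11, 2316 to Oct 25, 2325 is 3423 days.
3423 mod 7 = 0, so they are the same weekday.
(Jun 11, 2316 is a Sunday; Oct 25, 2325 is a Sunday.)

Yes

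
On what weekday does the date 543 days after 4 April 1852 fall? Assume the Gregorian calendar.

Thursday

Apr 4, 1852 is a Sunday.
543 mod 7 = 4, so 543 days after a Sunday is Sunday + 4 = Thursday.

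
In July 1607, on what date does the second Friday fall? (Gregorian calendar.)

July 13, 1607

July 1, 1607 is a Sunday.
The first Friday is therefore July 6 (5 days later).
The second Friday is 6 + 1×7 = July 13.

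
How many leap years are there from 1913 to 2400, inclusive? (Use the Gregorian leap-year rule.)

Multiples of 4 in [1913,2400]: 122.
Of those, multiples of 100: 5 (not leap unless ÷400).
Multiples of 400: 2.
Leap years = 122 − 5 + 2 = 119.

119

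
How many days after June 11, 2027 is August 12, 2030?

Jun 11, 2027 → Jun 11, 2028: 366 days (Feb 29, 2028 is in that span).
Jun 11, 2028 → Jun 11, 2029: 365 days.
Jun 11, 2029 → Jun 11, 2030: 365 days.
Jun 11, 2030 → Jul 11, 2030: 30 days (June has 30).
Jul 11, 2030 → Aug 11, 2030: 31 days (July has 31).
Aug 11, 2030 → Aug 12, 2030: 1 days.
Total: 1158 days.

1158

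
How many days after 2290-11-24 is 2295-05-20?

1638

Nov 24, 2290 → Nov 24, 2291: 365 days.
Nov 24, 2291 → Nov 24, 2292: 366 days (Feb 29, 2292 is in that span).
Nov 24, 2292 → Nov 24, 2293: 365 days.
Nov 24, 2293 → Nov 24, 2294: 365 days.
Nov 24, 2294 → Dec 24, 2294: 30 days (November has 30).
Dec 24, 2294 → Jan 24, 2295: 31 days (December has 31).
Jan 24, 2295 → Feb 24, 2295: 31 days (January has 31).
Feb 24, 2295 → Mar 24, 2295: 28 days (February has 28).
Mar 24, 2295 → Apr 24, 2295: 31 days (March has 31).
Apr 24, 2295 → May 20, 2295: 26 days.
Total: 1638 days.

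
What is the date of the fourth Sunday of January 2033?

January 1, 2033 is a Saturday.
The first Sunday is therefore January 2 (1 days later).
The fourth Sunday is 2 + 3×7 = January 23.

January 23, 2033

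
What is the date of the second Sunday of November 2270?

November 13, 2270

November 1, 2270 is a Tuesday.
The first Sunday is therefore November 6 (5 days later).
The second Sunday is 6 + 1×7 = November 13.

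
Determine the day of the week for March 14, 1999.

Doomsday rule: the anchor day for the 1900s is Wednesday. For year 99: 99÷12 = 8 r 3, and 3÷4 = 0, so 8+3+0 = 11.
Wednesday + 11 ≡ Sunday — that's 1999's doomsday.
In March the doomsday date is Mar 14.
Mar 14 is the doomsday itself: Sunday.

Sunday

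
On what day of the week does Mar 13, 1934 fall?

January 1, 1934 is a Monday.
Jan 1, 1934 → Feb 1, 1934: 31 days (January has 31).
Feb 1, 1934 → Mar 1, 1934: 28 days (February has 28).
Mar 1, 1934 → Mar 13, 1934: 12 days.
Total: 71 days.
71 mod 7 = 1, so Monday + 1 = Tuesday.

Tuesday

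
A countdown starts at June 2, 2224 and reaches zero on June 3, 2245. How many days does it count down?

Jun 2, 2224 → Jun 2, 2225: 365 days.
Jun 2, 2225 → Jun 2, 2226: 365 days.
Jun 2, 2226 → Jun 2, 2227: 365 days.
Jun 2, 2227 → Jun 2, 2228: 366 days (Feb 29, 2228 is in that span).
Jun 2, 2228 → Jun 2, 2229: 365 days.
Jun 2, 2229 → Jun 2, 2230: 365 days.
Jun 2, 2230 → Jun 2, 2231: 365 days.
Jun 2, 2231 → Jun 2, 2232: 366 days (Feb 29, 2232 is in that span).
Jun 2, 2232 → Jun 2, 2233: 365 days.
Jun 2, 2233 → Jun 2, 2234: 365 days.
Jun 2, 2234 → Jun 2, 2235: 365 days.
Jun 2, 2235 → Jun 2, 2236: 366 days (Feb 29, 2236 is in that span).
Jun 2, 2236 → Jun 2, 2237: 365 days.
Jun 2, 2237 → Jun 2, 2238: 365 days.
Jun 2, 2238 → Jun 2, 2239: 365 days.
Jun 2, 2239 → Jun 2, 2240: 366 days (Feb 29, 2240 is in that span).
Jun 2, 2240 → Jun 2, 2241: 365 days.
Jun 2, 2241 → Jun 2, 2242: 365 days.
Jun 2, 2242 → Jun 2, 2243: 365 days.
Jun 2, 2243 → Jun 2, 2244: 366 days (Feb 29, 2244 is in that span).
Jun 2, 2244 → Jul 2, 2244: 30 days (June has 30).
Jul 2, 2244 → Aug 2, 2244: 31 days (July has 31).
Aug 2, 2244 → Sep 2, 2244: 31 days (August has 31).
Sep 2, 2244 → Oct 2, 2244: 30 days (September has 30).
Oct 2, 2244 → Nov 2, 2244: 31 days (October has 31).
Nov 2, 2244 → Dec 2, 2244: 30 days (November has 30).
Dec 2, 2244 → Jan 2, 2245: 31 days (December has 31).
Jan 2, 2245 → Feb 2, 2245: 31 days (January has 31).
Feb 2, 2245 → Mar 2, 2245: 28 days (February has 28).
Mar 2, 2245 → Apr 2, 2245: 31 days (March has 31).
Apr 2, 2245 → May 2, 2245: 30 days (April has 30).
May 2, 2245 → Jun 2, 2245: 31 days (May has 31).
Jun 2, 2245 → Jun 3, 2245: 1 days.
Total: 7671 days.

7671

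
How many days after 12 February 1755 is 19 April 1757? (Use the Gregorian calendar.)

Feb 12, 1755 → Feb 12, 1756: 365 days.
Feb 12, 1756 → Feb 12, 1757: 366 days (Feb 29, 1756 is in that span).
Feb 12, 1757 → Mar 12, 1757: 28 days (February has 28).
Mar 12, 1757 → Apr 12, 1757: 31 days (March has 31).
Apr 12, 1757 → Apr 19, 1757: 7 days.
Total: 797 days.

797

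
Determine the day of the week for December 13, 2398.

Sunday

Doomsday rule: the anchor day for the 2300s is Wednesday. For year 98: 98÷12 = 8 r 2, and 2÷4 = 0, so 8+2+0 = 10.
Wednesday + 10 ≡ Saturday — that's 2398's doomsday.
In December the doomsday date is Dec 12.
Dec 13 is 1 day after Dec 12; 1 mod 7 = 1, so Saturday + 1 = Sunday.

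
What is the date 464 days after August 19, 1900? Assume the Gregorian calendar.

November 26, 1901

+365 (one year) → Aug 19, 1901 (99 left).
Aug has 31 days: +13 → Sep 1, 1901 (86 left).
Sep has 30 days: +30 → Oct 1, 1901 (56 left).
Oct has 31 days: +31 → Nov 1, 1901 (25 left).
+25 → Nov 26, 1901.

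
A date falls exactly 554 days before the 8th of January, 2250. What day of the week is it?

Monday

First find the weekday of Jan 8, 2250. Doomsday rule: the anchor day for the 2200s is Friday. For year 50: 50÷12 = 4 r 2, and 2÷4 = 0, so 4+2+0 = 6.
Friday + 6 ≡ Thursday — that's 2250's doomsday.
In January the doomsday date is Jan 3 (2250 is not a leap year).
Jan 8 is 5 days after Jan 3; 5 mod 7 = 5, so Thursday + 5 = Tuesday.
554 mod 7 = 1, so 554 days before a Tuesday is Tuesday − 1 = Monday.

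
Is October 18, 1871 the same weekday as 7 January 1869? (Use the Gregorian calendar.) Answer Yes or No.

No

From Jan 7, 1869 to Oct 18, 1871 is 1014 days.
1014 mod 7 = 6, so they are different weekdays.
(Jan 7, 1869 is a Thursday; Oct 18, 1871 is a Wednesday.)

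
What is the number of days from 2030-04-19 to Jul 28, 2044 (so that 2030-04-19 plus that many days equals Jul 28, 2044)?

5214

Apr 19, 2030 → Apr 19, 2031: 365 days.
Apr 19, 2031 → Apr 19, 2032: 366 days (Feb 29, 2032 is in that span).
Apr 19, 2032 → Apr 19, 2033: 365 days.
Apr 19, 2033 → Apr 19, 2034: 365 days.
Apr 19, 2034 → Apr 19, 2035: 365 days.
Apr 19, 2035 → Apr 19, 2036: 366 days (Feb 29, 2036 is in that span).
Apr 19, 2036 → Apr 19, 2037: 365 days.
Apr 19, 2037 → Apr 19, 2038: 365 days.
Apr 19, 2038 → Apr 19, 2039: 365 days.
Apr 19, 2039 → Apr 19, 2040: 366 days (Feb 29, 2040 is in that span).
Apr 19, 2040 → Apr 19, 2041: 365 days.
Apr 19, 2041 → Apr 19, 2042: 365 days.
Apr 19, 2042 → Apr 19, 2043: 365 days.
Apr 19, 2043 → Apr 19, 2044: 366 days (Feb 29, 2044 is in that span).
Apr 19, 2044 → May 19, 2044: 30 days (April has 30).
May 19, 2044 → Jun 19, 2044: 31 days (May has 31).
Jun 19, 2044 → Jul 19, 2044: 30 days (June has 30).
Jul 19, 2044 → Jul 28, 2044: 9 days.
Total: 5214 days.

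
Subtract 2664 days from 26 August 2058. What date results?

May 11, 2051

−365 (one year) → Aug 26, 2057 (2299 left).
−365 (one year) → Aug 26, 2056 (1934 left).
−366 (one year; includes Feb 29, 2056) → Aug 26, 2055 (1568 left).
−365 (one year) → Aug 26, 2054 (1203 left).
−365 (one year) → Aug 26, 2053 (838 left).
−365 (one year) → Aug 26, 2052 (473 left).
−366 (one year; includes Feb 29, 2052) → Aug 26, 2051 (107 left).
−26 → Jul 31, 2051 (end of Jul, 31 days; 81 left).
−31 → Jun 30, 2051 (end of Jun, 30 days; 50 left).
−30 → May 31, 2051 (end of May, 31 days; 20 left).
−20 → May 11, 2051.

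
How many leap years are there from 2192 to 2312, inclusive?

Multiples of 4 in [2192,2312]: 31.
Of those, multiples of 100: 2 (not leap unless ÷400).
Multiples of 400: 0.
Leap years = 31 − 2 + 0 = 29.

29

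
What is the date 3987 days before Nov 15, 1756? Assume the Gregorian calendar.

December 16, 1745

−366 (one year; includes Feb 29, 1756) → Nov 15, 1755 (3621 left).
−365 (one year) → Nov 15, 1754 (3256 left).
−365 (one year) → Nov 15, 1753 (2891 left).
−365 (one year) → Nov 15, 1752 (2526 left).
−366 (one year; includes Feb 29, 1752) → Nov 15, 1751 (2160 left).
−365 (one year) → Nov 15, 1750 (1795 left).
−365 (one year) → Nov 15, 1749 (1430 left).
−365 (one year) → Nov 15, 1748 (1065 left).
−366 (one year; includes Feb 29, 1748) → Nov 15, 1747 (699 left).
−365 (one year) → Nov 15, 1746 (334 left).
−15 → Oct 31, 1746 (end of Oct, 31 days; 319 left).
−31 → Sep 30, 1746 (end of Sep, 30 days; 288 left).
−30 → Aug 31, 1746 (end of Aug, 31 days; 258 left).
−31 → Jul 31, 1746 (end of Jul, 31 days; 227 left).
−31 → Jun 30, 1746 (end of Jun, 30 days; 196 left).
−30 → May 31, 1746 (end of May, 31 days; 166 left).
−31 → Apr 30, 1746 (end of Apr, 30 days; 135 left).
−30 → Mar 31, 1746 (end of Mar, 31 days; 105 left).
−31 → Feb 28, 1746 (end of Feb, 28 days; 74 left).
−28 → Jan 31, 1746 (end of Jan, 31 days; 46 left).
−31 → Dec 31, 1745 (end of Dec, 31 days; 15 left).
−15 → Dec 16, 1745.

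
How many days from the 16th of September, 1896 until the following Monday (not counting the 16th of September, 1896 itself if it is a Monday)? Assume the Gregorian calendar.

Sep 16, 1896 is a Wednesday.
From Wednesday to the next Monday is 5 days.

5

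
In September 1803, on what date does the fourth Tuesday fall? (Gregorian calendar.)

September 27, 1803

September 1, 1803 is a Thursday.
The first Tuesday is therefore September 6 (5 days later).
The fourth Tuesday is 6 + 3×7 = September 27.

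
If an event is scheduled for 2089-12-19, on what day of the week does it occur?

Monday

January 1, 2089 is a Saturday.
Jan 1, 2089 → Feb 1, 2089: 31 days (January has 31).
Feb 1, 2089 → Mar 1, 2089: 28 days (February has 28).
Mar 1, 2089 → Apr 1, 2089: 31 days (March has 31).
Apr 1, 2089 → May 1, 2089: 30 days (April has 30).
May 1, 2089 → Jun 1, 2089: 31 days (May has 31).
Jun 1, 2089 → Jul 1, 2089: 30 days (June has 30).
Jul 1, 2089 → Aug 1, 2089: 31 days (July has 31).
Aug 1, 2089 → Sep 1, 2089: 31 days (August has 31).
Sep 1, 2089 → Oct 1, 2089: 30 days (September has 30).
Oct 1, 2089 → Nov 1, 2089: 31 days (October has 31).
Nov 1, 2089 → Dec 1, 2089: 30 days (November has 30).
Dec 1, 2089 → Dec 19, 2089: 18 days.
Total: 352 days.
352 mod 7 = 2, so Saturday + 2 = Monday.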